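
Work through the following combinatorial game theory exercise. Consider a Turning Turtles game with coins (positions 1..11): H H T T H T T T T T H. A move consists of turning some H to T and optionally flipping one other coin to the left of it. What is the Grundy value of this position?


Coins: H H T T H T T T T T H
Key fact: a single head at position k behaves exactly like a Nim heap of size k (turning it to T and optionally flipping a coin at j < k corresponds to moving the heap from k to j, or to 0), and heads combine as a disjunctive sum (two heads at the same place would cancel, matching j XOR j = 0). So the Nim-value is the XOR of the 1-indexed positions of the heads.
Face-up positions (1-indexed): [1, 2, 5, 11]
XOR 0 with 1: 0 XOR 1 = 1
XOR 1 with 2: 1 XOR 2 = 3
XOR 3 with 5: 3 XOR 5 = 6
XOR 6 with 11: 6 XOR 11 = 13
Nim-value = 13

13


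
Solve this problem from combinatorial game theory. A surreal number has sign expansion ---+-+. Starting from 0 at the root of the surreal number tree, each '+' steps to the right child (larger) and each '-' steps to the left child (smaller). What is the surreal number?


Sign expansion: ---+-+
Rule: track bounds (lo, hi), initially (-inf, +inf). On '+', the current value becomes lo and we move to the simplest number in (value, hi): value + 1 if hi = +inf, otherwise the midpoint (value + hi)/2. On '-', the current value becomes hi and we move to value - 1 if lo = -inf, otherwise the midpoint (lo + value)/2.
Start at 0.
Step 1: sign = -, move left. Bounds: (-inf, 0). Value = -1
Step 2: sign = -, move left. Bounds: (-inf, -1). Value = -2
Step 3: sign = -, move left. Bounds: (-inf, -2). Value = -3
Step 4: sign = +, move right. Bounds: (-3, -2). Value = -5/2
Step 5: sign = -, move left. Bounds: (-3, -5/2). Value = -11/4
Step 6: sign = +, move right. Bounds: (-11/4, -5/2). Value = -21/8
The surreal number with sign expansion ---+-+ is -21/8.

-21/8


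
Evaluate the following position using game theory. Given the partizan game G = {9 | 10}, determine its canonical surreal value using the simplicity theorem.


Left options: {9}, max = 9
Right options: {10}, min = 10
All options are numbers and max(Left) < min(Right), so by the simplicity theorem the value is the simplest (earliest-born) number strictly between 9 and 10.
No integer lies strictly between 9 and 10, so the value is the dyadic rational m/2^k in the interval with the smallest k (then m odd); search k = 1, 2, ...:
Denominator 2: 19/2 lies strictly between 9 and 10 -- found.
The simplest number in the interval is 19/2.
Game value = 19/2

19/2


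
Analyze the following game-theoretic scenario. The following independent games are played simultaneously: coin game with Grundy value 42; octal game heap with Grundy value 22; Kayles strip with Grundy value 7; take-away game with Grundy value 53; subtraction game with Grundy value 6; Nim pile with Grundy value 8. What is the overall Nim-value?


By the Sprague-Grundy theorem, the Grundy value of a sum of games is the XOR of individual Grundy values.
coin game: Grundy value = 42. Running XOR: 0 XOR 42 = 42
octal game heap: Grundy value = 22. Running XOR: 42 XOR 22 = 60
Kayles strip: Grundy value = 7. Running XOR: 60 XOR 7 = 59
take-away game: Grundy value = 53. Running XOR: 59 XOR 53 = 14
subtraction game: Grundy value = 6. Running XOR: 14 XOR 6 = 8
Nim pile: Grundy value = 8. Running XOR: 8 XOR 8 = 0
The combined Grundy value is 0.

0


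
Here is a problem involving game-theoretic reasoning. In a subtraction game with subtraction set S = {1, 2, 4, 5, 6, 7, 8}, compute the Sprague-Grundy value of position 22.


The subtraction set is S = {1, 2, 4, 5, 6, 7, 8}.
G(k) = mex{ G(k - s) : s in S, s <= k }. We compute iteratively: G(0) = 0.
G(1) = mex({0}) = 1
G(2) = mex({0, 1}) = 2
G(3) = mex({1, 2}) = 0
G(4) = mex({0, 2}) = 1
G(5) = mex({0, 1}) = 2
G(6) = mex({0, 1, 2}) = 3
G(7) = mex({0, 1, 2, 3}) = 4
G(8) = mex({0, 1, 2, 3, 4}) = 5
G(9) = mex({0, 1, 2, 4, 5}) = 3
G(10) = mex({0, 1, 2, 3, 5}) = 4
G(11) = mex({0, 1, 2, 3, 4}) = 5
G(12) = mex({1, 2, 3, 4, 5}) = 0
G(13) = mex({0, 2, 3, 4, 5}) = 1
G(14) = mex({0, 1, 3, 4, 5}) = 2
G(15) = mex({1, 2, 3, 4, 5}) = 0
G(16) = mex({0, 2, 3, 4, 5}) = 1
G(17) = mex({0, 1, 3, 4, 5}) = 2
G(18) = mex({0, 1, 2, 4, 5}) = 3
G(19) = mex({0, 1, 2, 3, 5}) = 4
Observe that G(12)..G(19) = 0, 1, 2, 0, 1, 2, 3, 4 repeats G(0)..G(7) = 0, 1, 2, 0, 1, 2, 3, 4.
For k >= max(S) = 8, G(k) is determined by the previous 8 values G(k-8)..G(k-1); a window of 8 consecutive values has recurred shifted by 12, so by induction G(k + 12) = G(k) for all k >= 0: the sequence is periodic from the start with period 12.
One period: G(0..11) = 0, 1, 2, 0, 1, 2, 3, 4, 5, 3, 4, 5.
22 mod 12 = 10, so G(22) = G(10) = 4.

4


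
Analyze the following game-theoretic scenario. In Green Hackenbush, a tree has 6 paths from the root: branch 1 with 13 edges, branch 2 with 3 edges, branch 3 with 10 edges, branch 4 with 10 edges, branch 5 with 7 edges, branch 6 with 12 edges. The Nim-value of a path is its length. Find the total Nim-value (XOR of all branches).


The tree has 6 branches from the ground vertex.
In Green Hackenbush, the Nim-value of a simple path of length k is k.
Branch 1: length 13, Nim-value = 13
Branch 2: length 3, Nim-value = 3
Branch 3: length 10, Nim-value = 10
Branch 4: length 10, Nim-value = 10
Branch 5: length 7, Nim-value = 7
Branch 6: length 12, Nim-value = 12
Total Nim-value = XOR of all branch values:
0 XOR 13 = 13
13 XOR 3 = 14
14 XOR 10 = 4
4 XOR 10 = 14
14 XOR 7 = 9
9 XOR 12 = 5
Nim-value of the tree = 5

5


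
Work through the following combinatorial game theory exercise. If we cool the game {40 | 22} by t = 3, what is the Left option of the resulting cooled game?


Original game: {40 | 22} (a switch {a | b} with a > b).
Cooling by t (for t below the temperature (a - b)/2 = 9) taxes each move by t: {a | b} cooled by t is {a - t | b + t}.
Cooling amount: t = 3
Cooled Left option: 40 - 3 = 37
Cooled Right option: 22 + 3 = 25
Cooled game: {37 | 25}
Left option = 37

37


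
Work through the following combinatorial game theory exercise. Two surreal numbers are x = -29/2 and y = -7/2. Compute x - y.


x = -29/2, y = -7/2
Converting to common denominator: 2
x = -29/2, y = -7/2
x - y = -29/2 - -7/2 = -11

-11


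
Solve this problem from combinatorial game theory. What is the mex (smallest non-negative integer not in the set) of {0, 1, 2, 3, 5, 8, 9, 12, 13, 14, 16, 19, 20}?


Set = {0, 1, 2, 3, 5, 8, 9, 12, 13, 14, 16, 19, 20}
0 is in the set.
1 is in the set.
2 is in the set.
3 is in the set.
4 is NOT in the set. This is the mex.
mex = 4

4


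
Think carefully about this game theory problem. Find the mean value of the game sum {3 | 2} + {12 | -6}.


G1 = {3 | 2}, G2 = {12 | -6}
Each is a switch {a | b} with numbers a > b; its mean value is (a + b)/2, and mean value is additive over game sums: m(G1 + G2) = m(G1) + m(G2).
Mean of G1 = (3 + (2))/2 = 5/2 = 5/2
Mean of G2 = (12 + (-6))/2 = 6/2 = 3
Mean of G1 + G2 = 5/2 + 3 = 11/2

11/2


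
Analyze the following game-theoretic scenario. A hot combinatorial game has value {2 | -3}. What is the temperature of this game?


The game is {2 | -3}, a switch {a | b} with numbers a > b.
Cooling {a | b} by t gives {a - t | b + t}, which stops being hot when a - t = b + t, i.e. at t = (a - b)/2. So the temperature of a switch is (a - b)/2.
Temperature = (Left option - Right option) / 2
= (2 - (-3)) / 2
= 5 / 2
= 5/2

5/2


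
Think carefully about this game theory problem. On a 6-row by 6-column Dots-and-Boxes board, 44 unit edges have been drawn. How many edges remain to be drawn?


Grid: 6 x 6 boxes, i.e. 7 rows and 7 columns of dots.
Horizontal edges: (rows + 1) * cols = 7 * 6 = 42
Vertical edges: rows * (cols + 1) = 6 * 7 = 42
Total edges: 42 + 42 = 84
Edges drawn: 44
Remaining: 84 - 44 = 40

40


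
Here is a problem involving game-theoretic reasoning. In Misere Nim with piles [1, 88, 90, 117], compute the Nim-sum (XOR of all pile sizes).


We need the XOR (exclusive or) of all pile sizes.
After XOR-ing pile 1 (size 1): 0 XOR 1 = 1
After XOR-ing pile 2 (size 88): 1 XOR 88 = 89
After XOR-ing pile 3 (size 90): 89 XOR 90 = 3
After XOR-ing pile 4 (size 117): 3 XOR 117 = 118
The Nim-value of this position is 118.

118


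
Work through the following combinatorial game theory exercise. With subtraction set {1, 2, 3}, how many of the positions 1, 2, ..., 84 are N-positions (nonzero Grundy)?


Subtraction set S = {1, 2, 3}, so G(n) = n mod 4.
G(n) = 0 when n is a multiple of 4.
Multiples of 4 in [1, 84]: 21
N-positions (nonzero Grundy) = 84 - 21 = 63

63


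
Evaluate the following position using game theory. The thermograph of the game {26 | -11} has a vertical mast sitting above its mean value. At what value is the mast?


Game = {26 | -11}, a switch {a | b} with numbers a > b.
Its thermograph has left wall a - t and right wall b + t, which meet at t = (a - b)/2, where both equal (a + b)/2. So the mast (mean value) is at (a + b)/2.
Mean = (26 + (-11))/2 = 15/2 = 15/2

15/2


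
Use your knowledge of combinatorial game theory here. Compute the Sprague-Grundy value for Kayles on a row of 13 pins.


Kayles: a move removes 1 or 2 adjacent pins from a contiguous row.
Removing pins from a row of k leaves two independent rows (a, b) with a + b = k - 1 (one pin) or a + b = k - 2 (two pins); an end removal gives a = 0.
By Sprague-Grundy, G(k) = mex{ G(a) XOR G(b) } over all these splits. G(0) = 0.
G(1): splits (0,0):0^0=0 -> mex({0}) = 1
G(2): splits (0,1):0^1=1 (0,0):0^0=0 -> mex({0, 1}) = 2
G(3): splits (0,2):0^2=2 (1,1):1^1=0 (0,1):0^1=1 -> mex({0, 1, 2}) = 3
G(4): splits (0,3):0^3=3 (1,2):1^2=3 (0,2):0^2=2 (1,1):1^1=0 -> mex({0, 2, 3}) = 1
G(5): splits (0,4):0^1=1 (1,3):1^3=2 (2,2):2^2=0 (0,3):0^3=3 (1,2):1^2=3 -> mex({0, 1, 2, 3}) = 4
G(6) = mex({0, 1, 2, 4}) = 3
G(7) = mex({0, 1, 3, 4, 5}) = 2
G(8) = mex({0, 2, 3, 5, 6}) = 1
G(9) = mex({0, 1, 2, 3, 6, 7}) = 4
G(10) = mex({0, 1, 3, 4, 5, 7}) = 2
G(11) = mex({0, 1, 2, 3, 4, 5}) = 6
G(12) = mex({0, 1, 2, 3, 5, 6, 7}) = 4
G(13) = mex({0, 2, 3, 4, 6, 7}) = 1
Therefore G(13) = 1.

1


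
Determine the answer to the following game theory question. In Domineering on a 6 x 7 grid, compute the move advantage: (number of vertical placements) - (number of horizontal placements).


Board is 6 x 7 (rows x cols).
Left (vertical) placements: (rows-1) * cols = 5 * 7 = 35
Right (horizontal) placements: rows * (cols-1) = 6 * 6 = 36
Advantage = Left - Right = 35 - 36 = -1

-1


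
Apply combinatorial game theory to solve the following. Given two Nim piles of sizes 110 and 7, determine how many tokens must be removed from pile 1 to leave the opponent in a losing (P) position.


Piles: 110 and 7
Current XOR: 110 XOR 7 = 105 (non-zero, so this is an N-position).
To make the XOR zero, we need to find a move that balances the piles.
For pile 1 (size 110): target = 110 XOR 105 = 7
We reduce pile 1 from 110 to 7.
Tokens removed: 110 - 7 = 103
Verification: 7 XOR 7 = 0

103


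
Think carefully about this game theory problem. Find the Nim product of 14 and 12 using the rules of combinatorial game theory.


Nim multiplication is bilinear over XOR: (u XOR v) * w = (u*w) XOR (v*w).
So we split each operand into its bit components and XOR the pairwise Nim products.
14 = 2 + 4 + 8 (as XOR of powers of 2).
12 = 4 + 8 (as XOR of powers of 2).
Using the standard Nim-product table on single bits:
  2*2 = 3,   2*4 = 8,   2*8 = 12,
  4*4 = 6,   4*8 = 11,  8*8 = 13,
and  1*x = x (identity), k*l = l*k (commutative).
Pairwise Nim products:
  2 * 4 = 8
  2 * 8 = 12
  4 * 4 = 6
  4 * 8 = 11
  8 * 4 = 11
  8 * 8 = 13
XOR them: 8 XOR 12 XOR 6 XOR 11 XOR 11 XOR 13 = 15.
Result: 14 * 12 = 15 (in Nim).

15


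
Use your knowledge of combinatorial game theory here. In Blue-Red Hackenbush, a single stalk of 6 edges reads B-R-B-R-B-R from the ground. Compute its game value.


Edges (from ground): B-R-B-R-B-R
By Berlekamp's sign-expansion rule, a Blue-Red Hackenbush stalk has the value of the surreal number whose sign sequence is the edge sequence with B -> + and R -> -.
Sign sequence: +-+-+-
Trace the sign expansion in the surreal number tree, starting from 0:
Edge 1: B (sign +) -> bounds (0, +inf), value = 1
Edge 2: R (sign -) -> bounds (0, 1), value = 1/2
Edge 3: B (sign +) -> bounds (1/2, 1), value = 3/4
Edge 4: R (sign -) -> bounds (1/2, 3/4), value = 5/8
Edge 5: B (sign +) -> bounds (5/8, 3/4), value = 11/16
Edge 6: R (sign -) -> bounds (5/8, 11/16), value = 21/32
Game value = 21/32

21/32


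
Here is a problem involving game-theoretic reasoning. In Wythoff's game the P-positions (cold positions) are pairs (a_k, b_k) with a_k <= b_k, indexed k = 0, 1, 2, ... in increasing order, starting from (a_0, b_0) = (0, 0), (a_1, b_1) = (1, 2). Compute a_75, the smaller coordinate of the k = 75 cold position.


By Wythoff's theorem, a_k = floor(k * phi) and b_k = floor(k * phi^2) = a_k + k, where phi = (1 + sqrt(5))/2 is the golden ratio.
phi = (1 + sqrt(5))/2 = 1.618034
k = 75
k * phi = 75 * 1.618034 = 121.352549
a_75 = floor(k * phi) = 121

121


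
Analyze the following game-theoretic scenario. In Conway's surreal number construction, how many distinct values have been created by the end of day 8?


Day 0: {|} = 0 is born. Count = 1.
Day n: the number of surreal numbers born by day n is 2^(n+1) - 1.
By day 0: 2^1 - 1 = 1
By day 1: 2^2 - 1 = 3
By day 2: 2^3 - 1 = 7
By day 3: 2^4 - 1 = 15
By day 4: 2^5 - 1 = 31
By day 5: 2^6 - 1 = 63
By day 6: 2^7 - 1 = 127
By day 7: 2^8 - 1 = 255
By day 8: 2^9 - 1 = 511
By day 8: 511 surreal numbers.

511


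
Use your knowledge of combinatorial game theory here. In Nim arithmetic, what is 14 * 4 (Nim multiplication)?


Nim multiplication is bilinear over XOR: (u XOR v) * w = (u*w) XOR (v*w).
So we split each operand into its bit components and XOR the pairwise Nim products.
14 = 2 + 4 + 8 (as XOR of powers of 2).
4 = 4 (as XOR of powers of 2).
Using the standard Nim-product table on single bits:
  2*2 = 3,   2*4 = 8,   2*8 = 12,
  4*4 = 6,   4*8 = 11,  8*8 = 13,
and  1*x = x (identity), k*l = l*k (commutative).
Pairwise Nim products:
  2 * 4 = 8
  4 * 4 = 6
  8 * 4 = 11
XOR them: 8 XOR 6 XOR 11 = 5.
Result: 14 * 4 = 5 (in Nim).

5


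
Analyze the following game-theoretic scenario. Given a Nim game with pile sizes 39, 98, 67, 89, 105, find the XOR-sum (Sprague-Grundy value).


We need the XOR (exclusive or) of all pile sizes.
After XOR-ing pile 1 (size 39): 0 XOR 39 = 39
After XOR-ing pile 2 (size 98): 39 XOR 98 = 69
After XOR-ing pile 3 (size 67): 69 XOR 67 = 6
After XOR-ing pile 4 (size 89): 6 XOR 89 = 95
After XOR-ing pile 5 (size 105): 95 XOR 105 = 54
The Nim-value of this position is 54.

54


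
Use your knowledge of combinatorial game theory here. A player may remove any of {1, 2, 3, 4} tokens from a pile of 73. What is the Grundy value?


The subtraction set is S = {1, 2, 3, 4}.
G(k) = mex{ G(k - s) : s in S, s <= k }. We compute iteratively: G(0) = 0.
G(1) = mex({0}) = 1
G(2) = mex({0, 1}) = 2
G(3) = mex({0, 1, 2}) = 3
G(4) = mex({0, 1, 2, 3}) = 4
G(5) = mex({1, 2, 3, 4}) = 0
G(6) = mex({0, 2, 3, 4}) = 1
G(7) = mex({0, 1, 3, 4}) = 2
G(8) = mex({0, 1, 2, 4}) = 3
Observe that G(5)..G(8) = 0, 1, 2, 3 repeats G(0)..G(3) = 0, 1, 2, 3.
For k >= max(S) = 4, G(k) is determined by the previous 4 values G(k-4)..G(k-1); a window of 4 consecutive values has recurred shifted by 5, so by induction G(k + 5) = G(k) for all k >= 0: the sequence is periodic from the start with period 5.
One period: G(0..4) = 0, 1, 2, 3, 4.
73 mod 5 = 3, so G(73) = G(3) = 3.

3


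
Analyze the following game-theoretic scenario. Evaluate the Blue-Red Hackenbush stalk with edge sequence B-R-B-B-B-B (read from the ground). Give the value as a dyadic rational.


Edges (from ground): B-R-B-B-B-B
By Berlekamp's sign-expansion rule, a Blue-Red Hackenbush stalk has the value of the surreal number whose sign sequence is the edge sequence with B -> + and R -> -.
Sign sequence: +-++++
Trace the sign expansion in the surreal number tree, starting from 0:
Edge 1: B (sign +) -> bounds (0, +inf), value = 1
Edge 2: R (sign -) -> bounds (0, 1), value = 1/2
Edge 3: B (sign +) -> bounds (1/2, 1), value = 3/4
Edge 4: B (sign +) -> bounds (3/4, 1), value = 7/8
Edge 5: B (sign +) -> bounds (7/8, 1), value = 15/16
Edge 6: B (sign +) -> bounds (15/16, 1), value = 31/32
Game value = 31/32

31/32


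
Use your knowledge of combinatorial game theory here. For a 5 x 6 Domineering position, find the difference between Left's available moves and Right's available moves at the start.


Board is 5 x 6 (rows x cols).
Left (vertical) placements: (rows-1) * cols = 4 * 6 = 24
Right (horizontal) placements: rows * (cols-1) = 5 * 5 = 25
Advantage = Left - Right = 24 - 25 = -1

-1


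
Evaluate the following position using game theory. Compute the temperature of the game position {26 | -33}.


The game is {26 | -33}, a switch {a | b} with numbers a > b.
Cooling {a | b} by t gives {a - t | b + t}, which stops being hot when a - t = b + t, i.e. at t = (a - b)/2. So the temperature of a switch is (a - b)/2.
Temperature = (Left option - Right option) / 2
= (26 - (-33)) / 2
= 59 / 2
= 59/2

59/2


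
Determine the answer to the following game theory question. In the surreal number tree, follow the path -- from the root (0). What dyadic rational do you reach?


Sign expansion: --
Rule: track bounds (lo, hi), initially (-inf, +inf). On '+', the current value becomes lo and we move to the simplest number in (value, hi): value + 1 if hi = +inf, otherwise the midpoint (value + hi)/2. On '-', the current value becomes hi and we move to value - 1 if lo = -inf, otherwise the midpoint (lo + value)/2.
Start at 0.
Step 1: sign = -, move left. Bounds: (-inf, 0). Value = -1
Step 2: sign = -, move left. Bounds: (-inf, -1). Value = -2
The surreal number with sign expansion -- is -2.

-2


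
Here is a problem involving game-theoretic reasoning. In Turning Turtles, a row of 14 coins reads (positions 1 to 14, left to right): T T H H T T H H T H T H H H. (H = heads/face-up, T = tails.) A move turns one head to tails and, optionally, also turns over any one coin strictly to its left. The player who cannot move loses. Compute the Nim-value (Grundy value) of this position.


Coins: T T H H T T H H T H T H H H
Key fact: a single head at position k behaves exactly like a Nim heap of size k (turning it to T and optionally flipping a coin at j < k corresponds to moving the heap from k to j, or to 0), and heads combine as a disjunctive sum (two heads at the same place would cancel, matching j XOR j = 0). So the Nim-value is the XOR of the 1-indexed positions of the heads.
Face-up positions (1-indexed): [3, 4, 7, 8, 10, 12, 13, 14]
XOR 0 with 3: 0 XOR 3 = 3
XOR 3 with 4: 3 XOR 4 = 7
XOR 7 with 7: 7 XOR 7 = 0
XOR 0 with 8: 0 XOR 8 = 8
XOR 8 with 10: 8 XOR 10 = 2
XOR 2 with 12: 2 XOR 12 = 14
XOR 14 with 13: 14 XOR 13 = 3
XOR 3 with 14: 3 XOR 14 = 13
Nim-value = 13

13


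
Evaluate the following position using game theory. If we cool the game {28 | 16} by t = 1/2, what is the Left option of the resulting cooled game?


Original game: {28 | 16} (a switch {a | b} with a > b).
Cooling by t (for t below the temperature (a - b)/2 = 6) taxes each move by t: {a | b} cooled by t is {a - t | b + t}.
Cooling amount: t = 1/2
Cooled Left option: 28 - 1/2 = 55/2
Cooled Right option: 16 + 1/2 = 33/2
Cooled game: {55/2 | 33/2}
Left option = 55/2

55/2


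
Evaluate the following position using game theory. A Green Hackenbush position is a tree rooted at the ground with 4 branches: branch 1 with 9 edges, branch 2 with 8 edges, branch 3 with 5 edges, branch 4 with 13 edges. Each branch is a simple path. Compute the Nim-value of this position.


The tree has 4 branches from the ground vertex.
In Green Hackenbush, the Nim-value of a simple path of length k is k.
Branch 1: length 9, Nim-value = 9
Branch 2: length 8, Nim-value = 8
Branch 3: length 5, Nim-value = 5
Branch 4: length 13, Nim-value = 13
Total Nim-value = XOR of all branch values:
0 XOR 9 = 9
9 XOR 8 = 1
1 XOR 5 = 4
4 XOR 13 = 9
Nim-value of the tree = 9

9


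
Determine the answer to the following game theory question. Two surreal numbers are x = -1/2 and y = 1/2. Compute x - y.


x = -1/2, y = 1/2
Converting to common denominator: 2
x = -1/2, y = 1/2
x - y = -1/2 - 1/2 = -1

-1


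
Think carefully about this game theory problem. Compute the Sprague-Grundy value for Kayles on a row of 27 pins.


Kayles: a move removes 1 or 2 adjacent pins from a contiguous row.
Removing pins from a row of k leaves two independent rows (a, b) with a + b = k - 1 (one pin) or a + b = k - 2 (two pins); an end removal gives a = 0.
By Sprague-Grundy, G(k) = mex{ G(a) XOR G(b) } over all these splits. G(0) = 0.
G(1): splits (0,0):0^0=0 -> mex({0}) = 1
G(2): splits (0,1):0^1=1 (0,0):0^0=0 -> mex({0, 1}) = 2
G(3): splits (0,2):0^2=2 (1,1):1^1=0 (0,1):0^1=1 -> mex({0, 1, 2}) = 3
G(4): splits (0,3):0^3=3 (1,2):1^2=3 (0,2):0^2=2 (1,1):1^1=0 -> mex({0, 2, 3}) = 1
G(5): splits (0,4):0^1=1 (1,3):1^3=2 (2,2):2^2=0 (0,3):0^3=3 (1,2):1^2=3 -> mex({0, 1, 2, 3}) = 4
G(6) = mex({0, 1, 2, 4}) = 3
G(7) = mex({0, 1, 3, 4, 5}) = 2
G(8) = mex({0, 2, 3, 5, 6}) = 1
G(9) = mex({0, 1, 2, 3, 6, 7}) = 4
G(10) = mex({0, 1, 3, 4, 5, 7}) = 2
G(11) = mex({0, 1, 2, 3, 4, 5}) = 6
G(12) = mex({0, 1, 2, 3, 5, 6, 7}) = 4
G(13) = mex({0, 2, 3, 4, 6, 7}) = 1
G(14) = mex({0, 1, 4, 5, 6, 7}) = 2
G(15) = mex({0, 1, 2, 3, 4, 5, 6}) = 7
G(16) = mex({0, 2, 3, 5, 6, 7}) = 1
G(17) = mex({0, 1, 2, 3, 5, 6, 7}) = 4
G(18) = mex({0, 1, 2, 4, 5, 6}) = 3
G(19) = mex({0, 1, 3, 4, 5, 7}) = 2
G(20) = mex({0, 2, 3, 4, 5, 6, 7}) = 1
G(21) = mex({0, 1, 2, 3, 5, 6, 7}) = 4
G(22) = mex({0, 1, 2, 3, 4, 5, 7}) = 6
G(23) = mex({0, 1, 2, 3, 4, 5, 6}) = 7
G(24) = mex({0, 1, 2, 3, 5, 6, 7}) = 4
G(25) = mex({0, 2, 3, 4, 6, 7}) = 1
G(26) = mex({0, 1, 3, 4, 5, 6, 7}) = 2
G(27) = mex({0, 1, 2, 3, 4, 5, 6, 7}) = 8
Therefore G(27) = 8.

8


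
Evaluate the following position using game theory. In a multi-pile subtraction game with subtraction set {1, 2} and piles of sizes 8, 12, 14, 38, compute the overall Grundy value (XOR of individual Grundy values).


Subtraction set: {1, 2}
For this subtraction set, G(n) = n mod 3 (period = max + 1 = 3).
Pile 1 (size 8): G(8) = 8 mod 3 = 2
Pile 2 (size 12): G(12) = 12 mod 3 = 0
Pile 3 (size 14): G(14) = 14 mod 3 = 2
Pile 4 (size 38): G(38) = 38 mod 3 = 2
Total Grundy value = XOR of all: 2 XOR 0 XOR 2 XOR 2 = 2

2


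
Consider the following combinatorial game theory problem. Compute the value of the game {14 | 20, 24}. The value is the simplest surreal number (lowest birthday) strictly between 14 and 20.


Left options: {14}, max = 14
Right options: {20, 24}, min = 20
All options are numbers and max(Left) < min(Right), so by the simplicity theorem the value is the simplest (earliest-born) number strictly between 14 and 20.
Integers 15 through 19 all lie strictly between 14 and 20.
Among integers, the simplest (lowest birthday = smallest |n|; 0 is born on day 0, +-n on day n) is 15.
No non-integer in the interval can be simpler: if x is a non-integer in the interval, then floor(x) or ceil(x) also lies in the interval (the interval contains an integer), and both are proper prefixes of x's sign expansion, i.e. born earlier. So the game value is 15.
Game value = 15

15


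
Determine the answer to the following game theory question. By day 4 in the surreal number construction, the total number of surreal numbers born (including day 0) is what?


Day 0: {|} = 0 is born. Count = 1.
Day n: the number of surreal numbers born by day n is 2^(n+1) - 1.
By day 0: 2^1 - 1 = 1
By day 1: 2^2 - 1 = 3
By day 2: 2^3 - 1 = 7
By day 3: 2^4 - 1 = 15
By day 4: 2^5 - 1 = 31
By day 4: 31 surreal numbers.

31


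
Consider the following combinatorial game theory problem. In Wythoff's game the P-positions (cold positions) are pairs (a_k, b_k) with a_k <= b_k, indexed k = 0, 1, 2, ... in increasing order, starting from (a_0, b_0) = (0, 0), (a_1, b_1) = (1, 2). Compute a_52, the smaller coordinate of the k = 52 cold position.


By Wythoff's theorem, a_k = floor(k * phi) and b_k = floor(k * phi^2) = a_k + k, where phi = (1 + sqrt(5))/2 is the golden ratio.
phi = (1 + sqrt(5))/2 = 1.618034
k = 52
k * phi = 52 * 1.618034 = 84.137767
a_52 = floor(k * phi) = 84

84


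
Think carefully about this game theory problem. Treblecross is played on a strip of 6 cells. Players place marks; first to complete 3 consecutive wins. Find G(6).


Treblecross: place X on empty cells; 3-in-a-row wins.
Playing within two cells of an existing X lets the opponent win at once, so sensible play treats the cells i-2..i+2 around each X as dead. The player left with no safe cell loses, so this is a normal-play take-away game on strips of safe cells.
Placing X at cell i (0-indexed) of a strip of k safe cells leaves independent strips of sizes max(0, i-2) and max(0, k-i-3). Hence G(k) = mex{ G(max(0,i-2)) XOR G(max(0,k-i-3)) : 0 <= i < k }, with G(0) = 0.
G(1): splits (0,0):0^0=0 -> mex({0}) = 1
G(2): splits (0,0):0^0=0 -> mex({0}) = 1
G(3): splits (0,0):0^0=0 -> mex({0}) = 1
G(4): splits (0,1):0^1=1 (0,0):0^0=0 -> mex({0, 1}) = 2
G(5): splits (0,2):0^1=1 (0,1):0^1=1 (0,0):0^0=0 -> mex({0, 1}) = 2
G(6) = mex({1}) = 0
Therefore G(6) = 0.

0


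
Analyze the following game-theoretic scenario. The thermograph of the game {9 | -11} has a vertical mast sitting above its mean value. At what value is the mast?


Game = {9 | -11}, a switch {a | b} with numbers a > b.
Its thermograph has left wall a - t and right wall b + t, which meet at t = (a - b)/2, where both equal (a + b)/2. So the mast (mean value) is at (a + b)/2.
Mean = (9 + (-11))/2 = -2/2 = -1

-1


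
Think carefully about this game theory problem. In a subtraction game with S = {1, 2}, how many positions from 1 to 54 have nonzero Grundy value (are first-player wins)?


Subtraction set S = {1, 2}, so G(n) = n mod 3.
G(n) = 0 when n is a multiple of 3.
Multiples of 3 in [1, 54]: 18
N-positions (nonzero Grundy) = 54 - 18 = 36

36


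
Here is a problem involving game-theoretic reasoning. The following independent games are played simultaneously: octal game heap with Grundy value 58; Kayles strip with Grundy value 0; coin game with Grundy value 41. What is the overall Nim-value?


By the Sprague-Grundy theorem, the Grundy value of a sum of games is the XOR of individual Grundy values.
octal game heap: Grundy value = 58. Running XOR: 0 XOR 58 = 58
Kayles strip: Grundy value = 0. Running XOR: 58 XOR 0 = 58
coin game: Grundy value = 41. Running XOR: 58 XOR 41 = 19
The combined Grundy value is 19.

19


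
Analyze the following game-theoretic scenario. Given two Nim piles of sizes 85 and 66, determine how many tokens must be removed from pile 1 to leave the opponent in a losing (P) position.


Piles: 85 and 66
Current XOR: 85 XOR 66 = 23 (non-zero, so this is an N-position).
To make the XOR zero, we need to find a move that balances the piles.
For pile 1 (size 85): target = 85 XOR 23 = 66
We reduce pile 1 from 85 to 66.
Tokens removed: 85 - 66 = 19
Verification: 66 XOR 66 = 0

19


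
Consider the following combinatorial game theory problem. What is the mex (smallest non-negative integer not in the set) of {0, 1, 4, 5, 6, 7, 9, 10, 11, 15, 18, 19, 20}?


Set = {0, 1, 4, 5, 6, 7, 9, 10, 11, 15, 18, 19, 20}
0 is in the set.
1 is in the set.
2 is NOT in the set. This is the mex.
mex = 2

2


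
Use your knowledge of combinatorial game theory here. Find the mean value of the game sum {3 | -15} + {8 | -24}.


G1 = {3 | -15}, G2 = {8 | -24}
Each is a switch {a | b} with numbers a > b; its mean value is (a + b)/2, and mean value is additive over game sums: m(G1 + G2) = m(G1) + m(G2).
Mean of G1 = (3 + (-15))/2 = -12/2 = -6
Mean of G2 = (8 + (-24))/2 = -16/2 = -8
Mean of G1 + G2 = -6 + -8 = -14

-14


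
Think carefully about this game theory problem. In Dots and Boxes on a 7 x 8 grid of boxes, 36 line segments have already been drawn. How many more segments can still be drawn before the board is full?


Grid: 7 x 8 boxes, i.e. 8 rows and 9 columns of dots.
Horizontal edges: (rows + 1) * cols = 8 * 8 = 64
Vertical edges: rows * (cols + 1) = 7 * 9 = 63
Total edges: 64 + 63 = 127
Edges drawn: 36
Remaining: 127 - 36 = 91

91


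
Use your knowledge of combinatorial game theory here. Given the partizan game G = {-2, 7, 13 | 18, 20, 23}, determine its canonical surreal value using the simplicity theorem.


Left options: {-2, 7, 13}, max = 13
Right options: {18, 20, 23}, min = 18
All options are numbers and max(Left) < min(Right), so by the simplicity theorem the value is the simplest (earliest-born) number strictly between 13 and 18.
Integers 14 through 17 all lie strictly between 13 and 18.
Among integers, the simplest (lowest birthday = smallest |n|; 0 is born on day 0, +-n on day n) is 14.
No non-integer in the interval can be simpler: if x is a non-integer in the interval, then floor(x) or ceil(x) also lies in the interval (the interval contains an integer), and both are proper prefixes of x's sign expansion, i.e. born earlier. So the game value is 14.
Game value = 14

14


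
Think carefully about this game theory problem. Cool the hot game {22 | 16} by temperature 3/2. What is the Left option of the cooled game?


Original game: {22 | 16} (a switch {a | b} with a > b).
Cooling by t (for t below the temperature (a - b)/2 = 3) taxes each move by t: {a | b} cooled by t is {a - t | b + t}.
Cooling amount: t = 3/2
Cooled Left option: 22 - 3/2 = 41/2
Cooled Right option: 16 + 3/2 = 35/2
Cooled game: {41/2 | 35/2}
Left option = 41/2

41/2


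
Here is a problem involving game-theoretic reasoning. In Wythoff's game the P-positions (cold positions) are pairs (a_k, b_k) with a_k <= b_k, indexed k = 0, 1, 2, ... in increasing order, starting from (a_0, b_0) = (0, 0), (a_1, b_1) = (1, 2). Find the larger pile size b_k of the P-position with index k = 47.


By Wythoff's theorem, a_k = floor(k * phi) and b_k = floor(k * phi^2) = a_k + k, where phi = (1 + sqrt(5))/2 is the golden ratio.
phi = (1 + sqrt(5))/2 = 1.618034
phi^2 = phi + 1 = 2.618034
k = 47
k * phi^2 = 47 * 2.618034 = 123.047597
b_47 = floor(k * phi^2) = 123 (check: a_47 + k = 76 + 47 = 123)

123


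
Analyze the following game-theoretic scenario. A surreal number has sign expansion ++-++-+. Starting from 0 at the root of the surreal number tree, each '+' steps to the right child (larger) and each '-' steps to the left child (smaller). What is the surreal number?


Sign expansion: ++-++-+
Rule: track bounds (lo, hi), initially (-inf, +inf). On '+', the current value becomes lo and we move to the simplest number in (value, hi): value + 1 if hi = +inf, otherwise the midpoint (value + hi)/2. On '-', the current value becomes hi and we move to value - 1 if lo = -inf, otherwise the midpoint (lo + value)/2.
Start at 0.
Step 1: sign = +, move right. Bounds: (0, +inf). Value = 1
Step 2: sign = +, move right. Bounds: (1, +inf). Value = 2
Step 3: sign = -, move left. Bounds: (1, 2). Value = 3/2
Step 4: sign = +, move right. Bounds: (3/2, 2). Value = 7/4
Step 5: sign = +, move right. Bounds: (7/4, 2). Value = 15/8
Step 6: sign = -, move left. Bounds: (7/4, 15/8). Value = 29/16
Step 7: sign = +, move right. Bounds: (29/16, 15/8). Value = 59/32
The surreal number with sign expansion ++-++-+ is 59/32.

59/32


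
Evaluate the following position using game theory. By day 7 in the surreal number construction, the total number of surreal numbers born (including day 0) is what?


Day 0: {|} = 0 is born. Count = 1.
Day n: the number of surreal numbers born by day n is 2^(n+1) - 1.
By day 0: 2^1 - 1 = 1
By day 1: 2^2 - 1 = 3
By day 2: 2^3 - 1 = 7
By day 3: 2^4 - 1 = 15
By day 4: 2^5 - 1 = 31
By day 5: 2^6 - 1 = 63
By day 6: 2^7 - 1 = 127
By day 7: 2^8 - 1 = 255
By day 7: 255 surreal numbers.

255


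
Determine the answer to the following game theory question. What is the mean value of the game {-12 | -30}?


Game = {-12 | -30}, a switch {a | b} with numbers a > b.
Its thermograph has left wall a - t and right wall b + t, which meet at t = (a - b)/2, where both equal (a + b)/2. So the mast (mean value) is at (a + b)/2.
Mean = (-12 + (-30))/2 = -42/2 = -21

-21


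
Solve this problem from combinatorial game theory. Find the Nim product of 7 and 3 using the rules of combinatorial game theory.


Nim multiplication is bilinear over XOR: (u XOR v) * w = (u*w) XOR (v*w).
So we split each operand into its bit components and XOR the pairwise Nim products.
7 = 1 + 2 + 4 (as XOR of powers of 2).
3 = 1 + 2 (as XOR of powers of 2).
Using the standard Nim-product table on single bits:
  2*2 = 3,   2*4 = 8,   2*8 = 12,
  4*4 = 6,   4*8 = 11,  8*8 = 13,
and  1*x = x (identity), k*l = l*k (commutative).
Pairwise Nim products:
  1 * 1 = 1
  1 * 2 = 2
  2 * 1 = 2
  2 * 2 = 3
  4 * 1 = 4
  4 * 2 = 8
XOR them: 1 XOR 2 XOR 2 XOR 3 XOR 4 XOR 8 = 14.
Result: 7 * 3 = 14 (in Nim).

14


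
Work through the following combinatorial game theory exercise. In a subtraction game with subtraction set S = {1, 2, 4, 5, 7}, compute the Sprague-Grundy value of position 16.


The subtraction set is S = {1, 2, 4, 5, 7}.
G(k) = mex{ G(k - s) : s in S, s <= k }. We compute iteratively: G(0) = 0.
G(1) = mex({0}) = 1
G(2) = mex({0, 1}) = 2
G(3) = mex({1, 2}) = 0
G(4) = mex({0, 2}) = 1
G(5) = mex({0, 1}) = 2
G(6) = mex({1, 2}) = 0
G(7) = mex({0, 2}) = 1
G(8) = mex({0, 1}) = 2
G(9) = mex({1, 2}) = 0
Observe that G(3)..G(9) = 0, 1, 2, 0, 1, 2, 0 repeats G(0)..G(6) = 0, 1, 2, 0, 1, 2, 0.
For k >= max(S) = 7, G(k) is determined by the previous 7 values G(k-7)..G(k-1); a window of 7 consecutive values has recurred shifted by 3, so by induction G(k + 3) = G(k) for all k >= 0: the sequence is periodic from the start with period 3.
One period: G(0..2) = 0, 1, 2.
16 mod 3 = 1, so G(16) = G(1) = 1.

1


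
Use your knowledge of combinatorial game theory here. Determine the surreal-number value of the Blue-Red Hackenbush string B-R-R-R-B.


Edges (from ground): B-R-R-R-B
By Berlekamp's sign-expansion rule, a Blue-Red Hackenbush stalk has the value of the surreal number whose sign sequence is the edge sequence with B -> + and R -> -.
Sign sequence: +---+
Trace the sign expansion in the surreal number tree, starting from 0:
Edge 1: B (sign +) -> bounds (0, +inf), value = 1
Edge 2: R (sign -) -> bounds (0, 1), value = 1/2
Edge 3: R (sign -) -> bounds (0, 1/2), value = 1/4
Edge 4: R (sign -) -> bounds (0, 1/4), value = 1/8
Edge 5: B (sign +) -> bounds (1/8, 1/4), value = 3/16
Game value = 3/16

3/16


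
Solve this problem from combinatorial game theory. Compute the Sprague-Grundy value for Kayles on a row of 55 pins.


Kayles: a move removes 1 or 2 adjacent pins from a contiguous row.
Removing pins from a row of k leaves two independent rows (a, b) with a + b = k - 1 (one pin) or a + b = k - 2 (two pins); an end removal gives a = 0.
By Sprague-Grundy, G(k) = mex{ G(a) XOR G(b) } over all these splits. G(0) = 0.
G(1): splits (0,0):0^0=0 -> mex({0}) = 1
G(2): splits (0,1):0^1=1 (0,0):0^0=0 -> mex({0, 1}) = 2
G(3): splits (0,2):0^2=2 (1,1):1^1=0 (0,1):0^1=1 -> mex({0, 1, 2}) = 3
G(4): splits (0,3):0^3=3 (1,2):1^2=3 (0,2):0^2=2 (1,1):1^1=0 -> mex({0, 2, 3}) = 1
G(5): splits (0,4):0^1=1 (1,3):1^3=2 (2,2):2^2=0 (0,3):0^3=3 (1,2):1^2=3 -> mex({0, 1, 2, 3}) = 4
G(6) = mex({0, 1, 2, 4}) = 3
G(7) = mex({0, 1, 3, 4, 5}) = 2
G(8) = mex({0, 2, 3, 5, 6}) = 1
G(9) = mex({0, 1, 2, 3, 6, 7}) = 4
G(10) = mex({0, 1, 3, 4, 5, 7}) = 2
G(11) = mex({0, 1, 2, 3, 4, 5}) = 6
G(12) = mex({0, 1, 2, 3, 5, 6, 7}) = 4
G(13) = mex({0, 2, 3, 4, 6, 7}) = 1
G(14) = mex({0, 1, 4, 5, 6, 7}) = 2
G(15) = mex({0, 1, 2, 3, 4, 5, 6}) = 7
G(16) = mex({0, 2, 3, 5, 6, 7}) = 1
G(17) = mex({0, 1, 2, 3, 5, 6, 7}) = 4
G(18) = mex({0, 1, 2, 4, 5, 6}) = 3
G(19) = mex({0, 1, 3, 4, 5, 7}) = 2
G(20) = mex({0, 2, 3, 4, 5, 6, 7}) = 1
G(21) = mex({0, 1, 2, 3, 5, 6, 7}) = 4
G(22) = mex({0, 1, 2, 3, 4, 5, 7}) = 6
G(23) = mex({0, 1, 2, 3, 4, 5, 6}) = 7
G(24) = mex({0, 1, 2, 3, 5, 6, 7}) = 4
G(25) = mex({0, 2, 3, 4, 6, 7}) = 1
G(26) = mex({0, 1, 3, 4, 5, 6, 7}) = 2
G(27) = mex({0, 1, 2, 3, 4, 5, 6, 7}) = 8
G(28) = mex({0, 1, 2, 3, 4, 6, 7, 8}) = 5
G(29) = mex({0, 1, 2, 3, 5, 6, 7, 8, 9}) = 4
G(30) = mex({0, 1, 2, 3, 4, 5, 6, 9, 10}) = 7
G(31) = mex({0, 1, 3, 4, 5, 7, 10, 11}) = 2
G(32) = mex({0, 2, 3, 4, 5, 6, 7, 9, 11}) = 1
G(33) = mex({0, 1, 2, 3, 4, 5, 6, 7, 9, 12}) = 8
G(34) = mex({0, 1, 2, 3, 4, 5, 7, 8, 11, 12}) = 6
G(35) = mex({0, 1, 2, 3, 4, 5, 6, 8, 9, 10, 11}) = 7
G(36) = mex({0, 1, 2, 3, 5, 6, 7, 9, 10}) = 4
G(37) = mex({0, 2, 3, 4, 6, 7, 9, 10, 11, 12}) = 1
G(38) = mex({0, 1, 3, 4, 5, 6, 7, 9, 10, 11, 12}) = 2
G(39) = mex({0, 1, 2, 4, 5, 6, 7, 9, 10, 12, 14}) = 3
G(40) = mex({0, 2, 3, 4, 6, 7, 11, 12, 14}) = 1
G(41) = mex({0, 1, 2, 3, 5, 6, 7, 9, 10, 11, 12}) = 4
G(42) = mex({0, 1, 2, 3, 4, 5, 6, 9, 10}) = 7
G(43) = mex({0, 1, 3, 4, 5, 7, 9, 10, 12, 15}) = 2
G(44) = mex({0, 2, 3, 4, 5, 6, 7, 9, 10, 12, 15}) = 1
G(45) = mex({0, 1, 2, 3, 4, 5, 6, 7, 9, 10, 12, 14}) = 8
G(46) = mex({0, 1, 3, 4, 5, 7, 8, 11, 12, 14}) = 2
G(47) = mex({0, 1, 2, 3, 4, 5, 6, 8, 9, 10, 11, 12}) = 7
G(48) = mex({0, 1, 2, 3, 5, 6, 7, 9, 10}) = 4
G(49) = mex({0, 2, 3, 4, 6, 7, 9, 10, 11, 12, 15}) = 1
G(50) = mex({0, 1, 4, 5, 6, 7, 9, 11, 12, 14, 15}) = 2
G(51) = mex({0, 1, 2, 3, 4, 5, 6, 7, 9, 12, 14, 15}) = 8
G(52) = mex({0, 2, 3, 4, 5, 6, 7, 8, 11, 12, 15}) = 1
G(53) = mex({0, 1, 2, 3, 5, 6, 7, 8, 9, 10, 11, 12}) = 4
G(54) = mex({0, 1, 2, 3, 4, 5, 6, 9, 10}) = 7
G(55) = mex({0, 1, 3, 4, 5, 7, 9, 10, 11, 12}) = 2
Therefore G(55) = 2.

2


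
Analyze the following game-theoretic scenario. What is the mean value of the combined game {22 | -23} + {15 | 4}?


G1 = {22 | -23}, G2 = {15 | 4}
Each is a switch {a | b} with numbers a > b; its mean value is (a + b)/2, and mean value is additive over game sums: m(G1 + G2) = m(G1) + m(G2).
Mean of G1 = (22 + (-23))/2 = -1/2 = -1/2
Mean of G2 = (15 + (4))/2 = 19/2 = 19/2
Mean of G1 + G2 = -1/2 + 19/2 = 9

9


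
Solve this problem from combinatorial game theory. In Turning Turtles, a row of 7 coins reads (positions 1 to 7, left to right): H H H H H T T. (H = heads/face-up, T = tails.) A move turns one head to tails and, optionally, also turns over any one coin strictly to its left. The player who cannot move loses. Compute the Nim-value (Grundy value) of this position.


Coins: H H H H H T T
Key fact: a single head at position k behaves exactly like a Nim heap of size k (turning it to T and optionally flipping a coin at j < k corresponds to moving the heap from k to j, or to 0), and heads combine as a disjunctive sum (two heads at the same place would cancel, matching j XOR j = 0). So the Nim-value is the XOR of the 1-indexed positions of the heads.
Face-up positions (1-indexed): [1, 2, 3, 4, 5]
XOR 0 with 1: 0 XOR 1 = 1
XOR 1 with 2: 1 XOR 2 = 3
XOR 3 with 3: 3 XOR 3 = 0
XOR 0 with 4: 0 XOR 4 = 4
XOR 4 with 5: 4 XOR 5 = 1
Nim-value = 1

1


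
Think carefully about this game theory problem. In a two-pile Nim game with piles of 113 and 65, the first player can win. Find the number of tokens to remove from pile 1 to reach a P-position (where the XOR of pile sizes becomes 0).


Piles: 113 and 65
Current XOR: 113 XOR 65 = 48 (non-zero, so this is an N-position).
To make the XOR zero, we need to find a move that balances the piles.
For pile 1 (size 113): target = 113 XOR 48 = 65
We reduce pile 1 from 113 to 65.
Tokens removed: 113 - 65 = 48
Verification: 65 XOR 65 = 0

48


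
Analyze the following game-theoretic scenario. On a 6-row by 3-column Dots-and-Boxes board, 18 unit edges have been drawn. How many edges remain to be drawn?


Grid: 6 x 3 boxes, i.e. 7 rows and 4 columns of dots.
Horizontal edges: (rows + 1) * cols = 7 * 3 = 21
Vertical edges: rows * (cols + 1) = 6 * 4 = 24
Total edges: 21 + 24 = 45
Edges drawn: 18
Remaining: 45 - 18 = 27

27


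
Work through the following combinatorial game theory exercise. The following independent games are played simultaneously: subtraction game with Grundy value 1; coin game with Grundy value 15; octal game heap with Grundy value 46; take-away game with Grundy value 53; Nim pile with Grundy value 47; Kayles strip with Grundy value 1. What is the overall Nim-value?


By the Sprague-Grundy theorem, the Grundy value of a sum of games is the XOR of individual Grundy values.
subtraction game: Grundy value = 1. Running XOR: 0 XOR 1 = 1
coin game: Grundy value = 15. Running XOR: 1 XOR 15 = 14
octal game heap: Grundy value = 46. Running XOR: 14 XOR 46 = 32
take-away game: Grundy value = 53. Running XOR: 32 XOR 53 = 21
Nim pile: Grundy value = 47. Running XOR: 21 XOR 47 = 58
Kayles strip: Grundy value = 1. Running XOR: 58 XOR 1 = 59
The combined Grundy value is 59.

59
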